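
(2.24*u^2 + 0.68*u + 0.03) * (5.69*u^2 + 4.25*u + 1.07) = 12.7456*u^4 + 13.3892*u^3 + 5.4575*u^2 + 0.8551*u + 0.0321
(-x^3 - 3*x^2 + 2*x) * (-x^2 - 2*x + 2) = x^5 + 5*x^4 + 2*x^3 - 10*x^2 + 4*x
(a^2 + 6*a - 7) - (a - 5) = a^2 + 5*a - 2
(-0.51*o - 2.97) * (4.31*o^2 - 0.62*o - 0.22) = -2.1981*o^3 - 12.4845*o^2 + 1.9536*o + 0.6534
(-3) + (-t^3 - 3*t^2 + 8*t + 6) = -t^3 - 3*t^2 + 8*t + 3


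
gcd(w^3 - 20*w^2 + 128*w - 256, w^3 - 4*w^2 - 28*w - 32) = w - 8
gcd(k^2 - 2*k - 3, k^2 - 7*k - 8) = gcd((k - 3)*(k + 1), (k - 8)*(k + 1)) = k + 1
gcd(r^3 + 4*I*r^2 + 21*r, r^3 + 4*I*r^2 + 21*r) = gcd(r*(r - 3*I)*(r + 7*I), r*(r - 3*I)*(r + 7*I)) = r^3 + 4*I*r^2 + 21*r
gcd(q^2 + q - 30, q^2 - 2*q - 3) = 1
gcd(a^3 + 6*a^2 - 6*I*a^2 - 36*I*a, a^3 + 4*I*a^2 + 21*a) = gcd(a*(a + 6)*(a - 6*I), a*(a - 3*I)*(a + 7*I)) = a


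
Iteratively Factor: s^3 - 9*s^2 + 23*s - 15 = (s - 3)*(s^2 - 6*s + 5) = (s - 5)*(s - 3)*(s - 1)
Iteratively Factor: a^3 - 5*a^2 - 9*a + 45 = (a + 3)*(a^2 - 8*a + 15) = (a - 5)*(a + 3)*(a - 3)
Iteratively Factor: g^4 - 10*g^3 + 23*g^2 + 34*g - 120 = (g - 3)*(g^3 - 7*g^2 + 2*g + 40) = (g - 3)*(g + 2)*(g^2 - 9*g + 20) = (g - 4)*(g - 3)*(g + 2)*(g - 5)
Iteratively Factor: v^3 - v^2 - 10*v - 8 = (v + 1)*(v^2 - 2*v - 8) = (v - 4)*(v + 1)*(v + 2)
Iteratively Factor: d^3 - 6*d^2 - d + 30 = (d - 3)*(d^2 - 3*d - 10) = (d - 5)*(d - 3)*(d + 2)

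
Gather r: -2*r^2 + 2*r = -2*r^2 + 2*r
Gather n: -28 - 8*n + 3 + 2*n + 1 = -6*n - 24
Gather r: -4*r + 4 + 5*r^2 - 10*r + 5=5*r^2 - 14*r + 9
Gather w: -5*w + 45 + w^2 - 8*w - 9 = w^2 - 13*w + 36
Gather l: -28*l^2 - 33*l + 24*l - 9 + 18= -28*l^2 - 9*l + 9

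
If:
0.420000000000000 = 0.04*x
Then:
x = 10.50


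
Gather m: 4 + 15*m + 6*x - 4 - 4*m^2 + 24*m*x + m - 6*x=-4*m^2 + m*(24*x + 16)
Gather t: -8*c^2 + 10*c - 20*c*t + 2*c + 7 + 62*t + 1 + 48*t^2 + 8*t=-8*c^2 + 12*c + 48*t^2 + t*(70 - 20*c) + 8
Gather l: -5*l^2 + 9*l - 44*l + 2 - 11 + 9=-5*l^2 - 35*l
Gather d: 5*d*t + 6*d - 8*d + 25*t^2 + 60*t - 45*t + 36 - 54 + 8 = d*(5*t - 2) + 25*t^2 + 15*t - 10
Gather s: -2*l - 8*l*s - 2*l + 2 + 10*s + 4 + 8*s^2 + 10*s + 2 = -4*l + 8*s^2 + s*(20 - 8*l) + 8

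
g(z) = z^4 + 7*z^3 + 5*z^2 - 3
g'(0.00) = 0.00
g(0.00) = -3.00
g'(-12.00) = -4008.00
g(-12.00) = 9357.00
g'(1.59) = 85.07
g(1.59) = 44.17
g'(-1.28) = 13.22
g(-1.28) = -6.80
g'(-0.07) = -0.60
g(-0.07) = -2.98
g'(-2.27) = 38.72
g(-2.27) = -32.56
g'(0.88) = 27.79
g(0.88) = 6.24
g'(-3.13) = 51.78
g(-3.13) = -72.69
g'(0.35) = 6.24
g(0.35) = -2.07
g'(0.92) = 30.09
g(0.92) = 7.40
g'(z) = 4*z^3 + 21*z^2 + 10*z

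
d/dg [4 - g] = -1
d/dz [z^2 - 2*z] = 2*z - 2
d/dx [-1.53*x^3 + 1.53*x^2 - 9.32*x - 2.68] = -4.59*x^2 + 3.06*x - 9.32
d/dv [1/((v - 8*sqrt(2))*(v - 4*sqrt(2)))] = 2*(-v + 6*sqrt(2))/(v^4 - 24*sqrt(2)*v^3 + 416*v^2 - 1536*sqrt(2)*v + 4096)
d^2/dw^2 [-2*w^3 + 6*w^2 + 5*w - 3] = 12 - 12*w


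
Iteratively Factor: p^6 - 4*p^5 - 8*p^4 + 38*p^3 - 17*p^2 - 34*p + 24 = (p - 4)*(p^5 - 8*p^3 + 6*p^2 + 7*p - 6) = (p - 4)*(p + 1)*(p^4 - p^3 - 7*p^2 + 13*p - 6) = (p - 4)*(p - 2)*(p + 1)*(p^3 + p^2 - 5*p + 3) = (p - 4)*(p - 2)*(p + 1)*(p + 3)*(p^2 - 2*p + 1) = (p - 4)*(p - 2)*(p - 1)*(p + 1)*(p + 3)*(p - 1)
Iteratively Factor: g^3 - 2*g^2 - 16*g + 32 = (g - 4)*(g^2 + 2*g - 8) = (g - 4)*(g + 4)*(g - 2)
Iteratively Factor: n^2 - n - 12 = (n + 3)*(n - 4)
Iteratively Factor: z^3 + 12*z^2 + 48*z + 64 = (z + 4)*(z^2 + 8*z + 16) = (z + 4)^2*(z + 4)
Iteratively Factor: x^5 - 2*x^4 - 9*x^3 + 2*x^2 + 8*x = (x - 4)*(x^4 + 2*x^3 - x^2 - 2*x) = (x - 4)*(x - 1)*(x^3 + 3*x^2 + 2*x) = (x - 4)*(x - 1)*(x + 2)*(x^2 + x) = (x - 4)*(x - 1)*(x + 1)*(x + 2)*(x)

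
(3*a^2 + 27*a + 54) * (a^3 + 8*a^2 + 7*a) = 3*a^5 + 51*a^4 + 291*a^3 + 621*a^2 + 378*a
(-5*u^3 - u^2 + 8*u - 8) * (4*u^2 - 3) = -20*u^5 - 4*u^4 + 47*u^3 - 29*u^2 - 24*u + 24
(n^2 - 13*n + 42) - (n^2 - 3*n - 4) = 46 - 10*n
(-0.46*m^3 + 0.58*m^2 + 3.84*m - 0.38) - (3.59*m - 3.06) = -0.46*m^3 + 0.58*m^2 + 0.25*m + 2.68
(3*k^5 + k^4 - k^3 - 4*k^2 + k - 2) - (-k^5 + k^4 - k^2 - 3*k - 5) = 4*k^5 - k^3 - 3*k^2 + 4*k + 3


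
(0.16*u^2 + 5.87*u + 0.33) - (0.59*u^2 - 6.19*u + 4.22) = -0.43*u^2 + 12.06*u - 3.89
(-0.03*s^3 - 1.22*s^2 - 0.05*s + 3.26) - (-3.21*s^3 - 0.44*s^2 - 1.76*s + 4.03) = 3.18*s^3 - 0.78*s^2 + 1.71*s - 0.77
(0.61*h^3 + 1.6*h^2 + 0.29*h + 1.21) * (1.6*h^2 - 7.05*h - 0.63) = 0.976*h^5 - 1.7405*h^4 - 11.2003*h^3 - 1.1165*h^2 - 8.7132*h - 0.7623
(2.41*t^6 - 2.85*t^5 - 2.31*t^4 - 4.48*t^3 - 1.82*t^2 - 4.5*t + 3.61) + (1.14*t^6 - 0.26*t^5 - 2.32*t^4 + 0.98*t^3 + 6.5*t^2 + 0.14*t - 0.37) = 3.55*t^6 - 3.11*t^5 - 4.63*t^4 - 3.5*t^3 + 4.68*t^2 - 4.36*t + 3.24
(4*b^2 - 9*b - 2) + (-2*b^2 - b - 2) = 2*b^2 - 10*b - 4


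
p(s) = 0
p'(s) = 0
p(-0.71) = 0.00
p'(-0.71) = 0.00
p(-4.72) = 0.00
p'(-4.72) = 0.00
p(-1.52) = 0.00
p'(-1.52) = 0.00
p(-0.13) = 0.00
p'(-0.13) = 0.00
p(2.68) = 0.00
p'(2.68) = 0.00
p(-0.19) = 0.00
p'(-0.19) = 0.00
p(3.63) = 0.00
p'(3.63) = 0.00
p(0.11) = 0.00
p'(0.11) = 0.00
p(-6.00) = 0.00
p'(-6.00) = 0.00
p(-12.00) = 0.00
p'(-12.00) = 0.00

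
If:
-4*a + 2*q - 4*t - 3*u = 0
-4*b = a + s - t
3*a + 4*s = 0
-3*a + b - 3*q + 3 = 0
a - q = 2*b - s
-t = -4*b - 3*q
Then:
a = 18/19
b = 3/38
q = 3/38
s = -27/38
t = 21/38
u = -37/19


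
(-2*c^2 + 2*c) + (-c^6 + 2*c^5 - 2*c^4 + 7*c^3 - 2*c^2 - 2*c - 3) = -c^6 + 2*c^5 - 2*c^4 + 7*c^3 - 4*c^2 - 3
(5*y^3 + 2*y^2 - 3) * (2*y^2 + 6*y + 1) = 10*y^5 + 34*y^4 + 17*y^3 - 4*y^2 - 18*y - 3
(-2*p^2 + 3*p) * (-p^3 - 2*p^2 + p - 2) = 2*p^5 + p^4 - 8*p^3 + 7*p^2 - 6*p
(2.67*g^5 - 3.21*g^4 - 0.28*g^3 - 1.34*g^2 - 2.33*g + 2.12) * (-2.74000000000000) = -7.3158*g^5 + 8.7954*g^4 + 0.7672*g^3 + 3.6716*g^2 + 6.3842*g - 5.8088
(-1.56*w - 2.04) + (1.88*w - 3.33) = 0.32*w - 5.37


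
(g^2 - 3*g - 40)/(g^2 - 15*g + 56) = (g + 5)/(g - 7)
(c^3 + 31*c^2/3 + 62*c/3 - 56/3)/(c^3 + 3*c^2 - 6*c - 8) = (c^2 + 19*c/3 - 14/3)/(c^2 - c - 2)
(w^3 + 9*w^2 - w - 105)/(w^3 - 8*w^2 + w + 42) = (w^2 + 12*w + 35)/(w^2 - 5*w - 14)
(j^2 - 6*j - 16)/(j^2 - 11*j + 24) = (j + 2)/(j - 3)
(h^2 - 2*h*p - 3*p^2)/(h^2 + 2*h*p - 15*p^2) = (h + p)/(h + 5*p)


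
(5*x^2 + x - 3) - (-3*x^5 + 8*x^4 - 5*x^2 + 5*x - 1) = 3*x^5 - 8*x^4 + 10*x^2 - 4*x - 2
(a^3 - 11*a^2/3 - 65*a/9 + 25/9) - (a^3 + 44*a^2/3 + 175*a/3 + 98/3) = -55*a^2/3 - 590*a/9 - 269/9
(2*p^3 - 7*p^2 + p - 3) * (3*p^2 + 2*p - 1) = 6*p^5 - 17*p^4 - 13*p^3 - 7*p + 3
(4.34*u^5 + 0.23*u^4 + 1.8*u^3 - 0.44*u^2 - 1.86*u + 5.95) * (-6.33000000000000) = -27.4722*u^5 - 1.4559*u^4 - 11.394*u^3 + 2.7852*u^2 + 11.7738*u - 37.6635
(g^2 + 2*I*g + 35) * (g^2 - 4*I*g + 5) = g^4 - 2*I*g^3 + 48*g^2 - 130*I*g + 175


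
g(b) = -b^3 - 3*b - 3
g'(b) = -3*b^2 - 3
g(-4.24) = 85.95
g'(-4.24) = -56.93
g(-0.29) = -2.11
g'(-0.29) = -3.25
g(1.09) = -7.57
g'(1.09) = -6.56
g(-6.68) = 315.12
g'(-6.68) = -136.87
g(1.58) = -11.68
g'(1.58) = -10.49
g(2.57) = -27.68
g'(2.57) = -22.81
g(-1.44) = 4.31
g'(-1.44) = -9.22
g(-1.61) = 6.00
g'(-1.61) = -10.78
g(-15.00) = 3417.00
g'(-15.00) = -678.00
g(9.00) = -759.00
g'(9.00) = -246.00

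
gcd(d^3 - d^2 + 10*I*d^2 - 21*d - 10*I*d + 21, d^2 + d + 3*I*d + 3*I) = d + 3*I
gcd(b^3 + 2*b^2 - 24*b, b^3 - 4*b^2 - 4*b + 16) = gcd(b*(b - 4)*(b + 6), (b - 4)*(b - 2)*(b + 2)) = b - 4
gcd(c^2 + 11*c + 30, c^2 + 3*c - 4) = 1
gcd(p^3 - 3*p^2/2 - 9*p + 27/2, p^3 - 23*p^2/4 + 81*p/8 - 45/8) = p^2 - 9*p/2 + 9/2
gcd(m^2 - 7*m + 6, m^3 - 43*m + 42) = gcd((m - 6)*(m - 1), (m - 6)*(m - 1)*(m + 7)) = m^2 - 7*m + 6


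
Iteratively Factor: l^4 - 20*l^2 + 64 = (l + 4)*(l^3 - 4*l^2 - 4*l + 16) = (l - 4)*(l + 4)*(l^2 - 4) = (l - 4)*(l - 2)*(l + 4)*(l + 2)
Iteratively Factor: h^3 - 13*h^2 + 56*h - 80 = (h - 4)*(h^2 - 9*h + 20) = (h - 4)^2*(h - 5)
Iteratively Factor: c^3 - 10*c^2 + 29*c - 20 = (c - 1)*(c^2 - 9*c + 20) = (c - 5)*(c - 1)*(c - 4)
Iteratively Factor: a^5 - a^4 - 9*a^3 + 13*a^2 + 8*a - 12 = (a + 3)*(a^4 - 4*a^3 + 3*a^2 + 4*a - 4) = (a - 2)*(a + 3)*(a^3 - 2*a^2 - a + 2) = (a - 2)^2*(a + 3)*(a^2 - 1) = (a - 2)^2*(a + 1)*(a + 3)*(a - 1)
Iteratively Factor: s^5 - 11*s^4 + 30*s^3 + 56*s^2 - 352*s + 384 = (s - 4)*(s^4 - 7*s^3 + 2*s^2 + 64*s - 96) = (s - 4)^2*(s^3 - 3*s^2 - 10*s + 24) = (s - 4)^3*(s^2 + s - 6) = (s - 4)^3*(s - 2)*(s + 3)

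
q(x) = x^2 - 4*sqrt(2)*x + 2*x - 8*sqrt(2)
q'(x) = 2*x - 4*sqrt(2) + 2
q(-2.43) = 3.48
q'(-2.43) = -8.52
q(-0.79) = -7.80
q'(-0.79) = -5.24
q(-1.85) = -1.13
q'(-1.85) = -7.36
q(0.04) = -11.46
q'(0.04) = -3.58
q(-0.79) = -7.80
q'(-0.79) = -5.24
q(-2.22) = 1.73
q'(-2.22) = -8.10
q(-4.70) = 27.96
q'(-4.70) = -13.06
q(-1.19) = -5.55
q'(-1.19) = -6.04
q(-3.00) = 8.66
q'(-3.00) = -9.66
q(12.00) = 88.80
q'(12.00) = 20.34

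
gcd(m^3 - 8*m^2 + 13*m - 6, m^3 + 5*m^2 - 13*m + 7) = m^2 - 2*m + 1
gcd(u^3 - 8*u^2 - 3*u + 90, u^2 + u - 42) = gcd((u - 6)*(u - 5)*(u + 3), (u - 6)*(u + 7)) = u - 6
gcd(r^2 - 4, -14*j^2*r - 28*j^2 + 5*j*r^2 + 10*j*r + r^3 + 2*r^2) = r + 2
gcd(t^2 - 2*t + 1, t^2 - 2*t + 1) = t^2 - 2*t + 1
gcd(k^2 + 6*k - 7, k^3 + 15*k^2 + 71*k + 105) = k + 7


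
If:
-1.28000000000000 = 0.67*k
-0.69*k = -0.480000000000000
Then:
No Solution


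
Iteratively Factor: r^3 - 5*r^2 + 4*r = (r)*(r^2 - 5*r + 4) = r*(r - 1)*(r - 4)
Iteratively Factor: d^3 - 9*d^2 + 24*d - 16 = (d - 4)*(d^2 - 5*d + 4) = (d - 4)*(d - 1)*(d - 4)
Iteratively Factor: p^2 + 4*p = (p)*(p + 4)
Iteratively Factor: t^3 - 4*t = (t)*(t^2 - 4) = t*(t + 2)*(t - 2)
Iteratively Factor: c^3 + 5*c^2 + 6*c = (c + 2)*(c^2 + 3*c) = (c + 2)*(c + 3)*(c)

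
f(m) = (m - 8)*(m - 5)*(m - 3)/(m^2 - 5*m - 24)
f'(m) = (5 - 2*m)*(m - 8)*(m - 5)*(m - 3)/(m^2 - 5*m - 24)^2 + (m - 8)*(m - 5)/(m^2 - 5*m - 24) + (m - 8)*(m - 3)/(m^2 - 5*m - 24) + (m - 5)*(m - 3)/(m^2 - 5*m - 24) = (m^2 + 6*m - 39)/(m^2 + 6*m + 9)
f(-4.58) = -45.96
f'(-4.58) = -18.23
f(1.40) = 1.31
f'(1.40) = -1.48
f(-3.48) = -114.48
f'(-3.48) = -207.33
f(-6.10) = -32.58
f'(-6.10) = -3.99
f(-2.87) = 355.36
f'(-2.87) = -2839.24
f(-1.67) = 23.42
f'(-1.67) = -26.14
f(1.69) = 0.92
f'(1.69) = -1.18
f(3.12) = -0.04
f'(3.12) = -0.28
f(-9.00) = -28.00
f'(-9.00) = -0.33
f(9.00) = 2.00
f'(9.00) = 0.67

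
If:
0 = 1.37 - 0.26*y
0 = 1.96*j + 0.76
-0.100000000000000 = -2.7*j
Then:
No Solution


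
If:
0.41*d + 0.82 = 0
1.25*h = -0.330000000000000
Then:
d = -2.00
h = -0.26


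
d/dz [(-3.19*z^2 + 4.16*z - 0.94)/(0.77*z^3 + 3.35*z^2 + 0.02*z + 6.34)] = (2.4563*z^4 - 6.4064*z^3 - 11.8284*z^2 - 34.1512*z + 26.3932)/(0.5929*z^6 + 5.159*z^5 + 11.2533*z^4 + 9.8976*z^3 + 42.4784*z^2 + 0.2536*z + 40.1956)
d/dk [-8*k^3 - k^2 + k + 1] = -24*k^2 - 2*k + 1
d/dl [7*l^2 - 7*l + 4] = 14*l - 7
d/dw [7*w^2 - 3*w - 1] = 14*w - 3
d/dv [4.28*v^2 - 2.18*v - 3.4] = 8.56*v - 2.18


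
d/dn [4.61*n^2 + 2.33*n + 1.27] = 9.22*n + 2.33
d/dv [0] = 0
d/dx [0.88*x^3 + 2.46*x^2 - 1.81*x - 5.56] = 2.64*x^2 + 4.92*x - 1.81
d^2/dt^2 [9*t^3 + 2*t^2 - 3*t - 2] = 54*t + 4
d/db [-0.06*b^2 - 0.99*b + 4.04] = -0.12*b - 0.99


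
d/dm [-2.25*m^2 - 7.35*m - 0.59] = -4.5*m - 7.35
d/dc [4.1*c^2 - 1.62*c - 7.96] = 8.2*c - 1.62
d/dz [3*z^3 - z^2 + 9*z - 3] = 9*z^2 - 2*z + 9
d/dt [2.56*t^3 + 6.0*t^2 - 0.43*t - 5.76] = 7.68*t^2 + 12.0*t - 0.43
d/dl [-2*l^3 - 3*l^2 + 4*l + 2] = -6*l^2 - 6*l + 4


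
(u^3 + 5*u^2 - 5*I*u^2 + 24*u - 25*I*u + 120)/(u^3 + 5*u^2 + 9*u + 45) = (u - 8*I)/(u - 3*I)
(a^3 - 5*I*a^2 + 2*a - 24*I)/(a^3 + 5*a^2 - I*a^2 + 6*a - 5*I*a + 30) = (a - 4*I)/(a + 5)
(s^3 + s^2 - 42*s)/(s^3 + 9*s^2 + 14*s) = (s - 6)/(s + 2)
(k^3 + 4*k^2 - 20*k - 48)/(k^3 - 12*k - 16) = (k + 6)/(k + 2)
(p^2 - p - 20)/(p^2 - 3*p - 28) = (p - 5)/(p - 7)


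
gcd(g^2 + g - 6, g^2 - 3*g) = 1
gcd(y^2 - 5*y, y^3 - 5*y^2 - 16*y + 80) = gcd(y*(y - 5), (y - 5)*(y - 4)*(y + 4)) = y - 5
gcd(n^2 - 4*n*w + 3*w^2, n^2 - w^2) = -n + w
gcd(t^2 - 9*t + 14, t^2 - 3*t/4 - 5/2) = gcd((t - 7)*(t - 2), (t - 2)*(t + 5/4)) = t - 2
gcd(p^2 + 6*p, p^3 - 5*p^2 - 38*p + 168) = p + 6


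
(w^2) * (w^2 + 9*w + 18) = w^4 + 9*w^3 + 18*w^2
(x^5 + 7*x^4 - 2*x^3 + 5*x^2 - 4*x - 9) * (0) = 0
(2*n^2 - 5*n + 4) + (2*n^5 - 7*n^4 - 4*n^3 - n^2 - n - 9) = 2*n^5 - 7*n^4 - 4*n^3 + n^2 - 6*n - 5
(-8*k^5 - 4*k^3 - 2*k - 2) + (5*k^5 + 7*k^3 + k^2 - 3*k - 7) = -3*k^5 + 3*k^3 + k^2 - 5*k - 9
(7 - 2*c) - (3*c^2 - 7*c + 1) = -3*c^2 + 5*c + 6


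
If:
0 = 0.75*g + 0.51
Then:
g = -0.68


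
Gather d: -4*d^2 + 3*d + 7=-4*d^2 + 3*d + 7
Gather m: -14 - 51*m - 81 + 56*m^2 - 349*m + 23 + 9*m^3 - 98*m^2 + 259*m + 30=9*m^3 - 42*m^2 - 141*m - 42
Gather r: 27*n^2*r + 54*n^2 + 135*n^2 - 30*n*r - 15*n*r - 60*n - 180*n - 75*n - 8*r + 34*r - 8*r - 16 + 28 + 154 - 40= 189*n^2 - 315*n + r*(27*n^2 - 45*n + 18) + 126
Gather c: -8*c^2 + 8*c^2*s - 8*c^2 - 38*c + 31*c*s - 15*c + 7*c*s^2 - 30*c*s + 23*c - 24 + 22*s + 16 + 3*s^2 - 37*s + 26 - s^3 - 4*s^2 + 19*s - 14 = c^2*(8*s - 16) + c*(7*s^2 + s - 30) - s^3 - s^2 + 4*s + 4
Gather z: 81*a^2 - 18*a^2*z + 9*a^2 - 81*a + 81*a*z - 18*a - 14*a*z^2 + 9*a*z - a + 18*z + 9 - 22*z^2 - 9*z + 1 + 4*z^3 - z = 90*a^2 - 100*a + 4*z^3 + z^2*(-14*a - 22) + z*(-18*a^2 + 90*a + 8) + 10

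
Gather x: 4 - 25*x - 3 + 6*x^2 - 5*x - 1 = 6*x^2 - 30*x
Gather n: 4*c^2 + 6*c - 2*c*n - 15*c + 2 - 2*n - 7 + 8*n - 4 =4*c^2 - 9*c + n*(6 - 2*c) - 9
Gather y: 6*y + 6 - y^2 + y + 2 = -y^2 + 7*y + 8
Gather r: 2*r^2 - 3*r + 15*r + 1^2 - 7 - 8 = 2*r^2 + 12*r - 14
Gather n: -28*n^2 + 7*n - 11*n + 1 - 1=-28*n^2 - 4*n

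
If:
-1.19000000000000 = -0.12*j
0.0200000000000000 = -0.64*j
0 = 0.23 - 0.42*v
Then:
No Solution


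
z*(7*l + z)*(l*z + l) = 7*l^2*z^2 + 7*l^2*z + l*z^3 + l*z^2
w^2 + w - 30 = (w - 5)*(w + 6)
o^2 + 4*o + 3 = (o + 1)*(o + 3)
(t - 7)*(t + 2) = t^2 - 5*t - 14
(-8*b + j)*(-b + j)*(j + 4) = 8*b^2*j + 32*b^2 - 9*b*j^2 - 36*b*j + j^3 + 4*j^2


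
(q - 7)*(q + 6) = q^2 - q - 42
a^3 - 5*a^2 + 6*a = a*(a - 3)*(a - 2)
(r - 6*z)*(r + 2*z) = r^2 - 4*r*z - 12*z^2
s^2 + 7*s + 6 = (s + 1)*(s + 6)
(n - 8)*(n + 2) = n^2 - 6*n - 16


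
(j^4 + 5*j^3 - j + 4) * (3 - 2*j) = -2*j^5 - 7*j^4 + 15*j^3 + 2*j^2 - 11*j + 12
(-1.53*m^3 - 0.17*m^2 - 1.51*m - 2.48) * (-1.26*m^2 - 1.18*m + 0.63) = 1.9278*m^5 + 2.0196*m^4 + 1.1393*m^3 + 4.7995*m^2 + 1.9751*m - 1.5624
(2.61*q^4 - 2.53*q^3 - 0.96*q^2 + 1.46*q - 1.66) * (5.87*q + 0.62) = 15.3207*q^5 - 13.2329*q^4 - 7.2038*q^3 + 7.975*q^2 - 8.839*q - 1.0292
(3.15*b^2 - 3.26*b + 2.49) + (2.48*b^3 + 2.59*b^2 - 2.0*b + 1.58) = 2.48*b^3 + 5.74*b^2 - 5.26*b + 4.07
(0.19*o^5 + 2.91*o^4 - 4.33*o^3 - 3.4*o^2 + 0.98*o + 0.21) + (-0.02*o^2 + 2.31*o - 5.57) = 0.19*o^5 + 2.91*o^4 - 4.33*o^3 - 3.42*o^2 + 3.29*o - 5.36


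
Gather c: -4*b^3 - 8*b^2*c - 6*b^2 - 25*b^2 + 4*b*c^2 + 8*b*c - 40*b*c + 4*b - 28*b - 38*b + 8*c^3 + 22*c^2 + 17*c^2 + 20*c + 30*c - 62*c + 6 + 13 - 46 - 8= -4*b^3 - 31*b^2 - 62*b + 8*c^3 + c^2*(4*b + 39) + c*(-8*b^2 - 32*b - 12) - 35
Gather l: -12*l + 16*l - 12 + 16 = 4*l + 4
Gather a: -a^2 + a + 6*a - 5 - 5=-a^2 + 7*a - 10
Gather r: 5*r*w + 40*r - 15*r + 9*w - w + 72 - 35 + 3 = r*(5*w + 25) + 8*w + 40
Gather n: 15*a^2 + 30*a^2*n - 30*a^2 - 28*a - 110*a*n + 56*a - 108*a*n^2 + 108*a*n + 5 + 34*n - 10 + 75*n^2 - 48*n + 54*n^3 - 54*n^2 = -15*a^2 + 28*a + 54*n^3 + n^2*(21 - 108*a) + n*(30*a^2 - 2*a - 14) - 5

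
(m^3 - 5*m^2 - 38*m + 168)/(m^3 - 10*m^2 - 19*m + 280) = (m^2 + 2*m - 24)/(m^2 - 3*m - 40)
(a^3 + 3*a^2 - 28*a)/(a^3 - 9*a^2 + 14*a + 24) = a*(a + 7)/(a^2 - 5*a - 6)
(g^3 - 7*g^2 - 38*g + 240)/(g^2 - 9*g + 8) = (g^2 + g - 30)/(g - 1)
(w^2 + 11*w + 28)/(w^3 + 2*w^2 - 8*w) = (w + 7)/(w*(w - 2))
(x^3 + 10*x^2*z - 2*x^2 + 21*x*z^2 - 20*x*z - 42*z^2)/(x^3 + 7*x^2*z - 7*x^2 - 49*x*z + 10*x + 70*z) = (x + 3*z)/(x - 5)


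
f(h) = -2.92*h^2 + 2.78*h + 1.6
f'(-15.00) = 90.38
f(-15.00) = -697.10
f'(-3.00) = 20.30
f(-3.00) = -33.02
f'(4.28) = -22.22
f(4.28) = -39.99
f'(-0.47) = 5.52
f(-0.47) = -0.35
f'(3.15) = -15.62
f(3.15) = -18.62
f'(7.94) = -43.59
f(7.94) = -160.41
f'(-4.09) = 26.67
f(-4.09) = -58.62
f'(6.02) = -32.38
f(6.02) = -87.49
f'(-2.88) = 19.60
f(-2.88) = -30.63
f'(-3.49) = 23.16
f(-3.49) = -43.67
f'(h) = 2.78 - 5.84*h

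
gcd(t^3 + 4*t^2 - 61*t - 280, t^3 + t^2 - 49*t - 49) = t + 7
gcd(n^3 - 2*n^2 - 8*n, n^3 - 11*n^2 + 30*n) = n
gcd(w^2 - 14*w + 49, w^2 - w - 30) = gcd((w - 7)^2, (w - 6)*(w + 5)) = 1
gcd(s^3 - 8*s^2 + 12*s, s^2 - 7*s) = s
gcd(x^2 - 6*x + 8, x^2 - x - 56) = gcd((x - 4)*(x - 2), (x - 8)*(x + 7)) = 1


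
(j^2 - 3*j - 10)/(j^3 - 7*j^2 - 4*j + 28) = (j - 5)/(j^2 - 9*j + 14)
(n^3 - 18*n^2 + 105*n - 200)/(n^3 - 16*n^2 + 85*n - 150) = (n - 8)/(n - 6)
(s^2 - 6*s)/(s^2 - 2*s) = (s - 6)/(s - 2)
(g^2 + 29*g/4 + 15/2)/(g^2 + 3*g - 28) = (4*g^2 + 29*g + 30)/(4*(g^2 + 3*g - 28))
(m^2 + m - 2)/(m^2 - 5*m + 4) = (m + 2)/(m - 4)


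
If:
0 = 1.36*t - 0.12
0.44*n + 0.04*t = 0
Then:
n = -0.01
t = 0.09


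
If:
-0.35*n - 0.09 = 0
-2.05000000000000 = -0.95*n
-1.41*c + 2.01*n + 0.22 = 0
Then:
No Solution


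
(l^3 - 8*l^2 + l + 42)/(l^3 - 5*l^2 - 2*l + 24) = (l - 7)/(l - 4)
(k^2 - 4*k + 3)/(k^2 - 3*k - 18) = (-k^2 + 4*k - 3)/(-k^2 + 3*k + 18)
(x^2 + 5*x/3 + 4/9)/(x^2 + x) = (9*x^2 + 15*x + 4)/(9*x*(x + 1))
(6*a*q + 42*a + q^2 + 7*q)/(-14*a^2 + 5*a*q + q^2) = (6*a*q + 42*a + q^2 + 7*q)/(-14*a^2 + 5*a*q + q^2)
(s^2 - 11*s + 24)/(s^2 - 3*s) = (s - 8)/s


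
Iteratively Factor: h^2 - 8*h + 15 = (h - 5)*(h - 3)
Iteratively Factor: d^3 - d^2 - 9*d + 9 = (d + 3)*(d^2 - 4*d + 3) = (d - 1)*(d + 3)*(d - 3)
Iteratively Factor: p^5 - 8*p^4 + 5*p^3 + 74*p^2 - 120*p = (p)*(p^4 - 8*p^3 + 5*p^2 + 74*p - 120) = p*(p - 2)*(p^3 - 6*p^2 - 7*p + 60) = p*(p - 5)*(p - 2)*(p^2 - p - 12) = p*(p - 5)*(p - 2)*(p + 3)*(p - 4)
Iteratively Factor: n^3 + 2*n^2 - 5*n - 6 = (n - 2)*(n^2 + 4*n + 3) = (n - 2)*(n + 3)*(n + 1)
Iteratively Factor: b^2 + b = (b + 1)*(b)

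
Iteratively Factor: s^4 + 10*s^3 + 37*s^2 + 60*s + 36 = (s + 3)*(s^3 + 7*s^2 + 16*s + 12) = (s + 2)*(s + 3)*(s^2 + 5*s + 6) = (s + 2)^2*(s + 3)*(s + 3)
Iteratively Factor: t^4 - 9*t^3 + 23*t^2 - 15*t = (t - 3)*(t^3 - 6*t^2 + 5*t) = (t - 5)*(t - 3)*(t^2 - t) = (t - 5)*(t - 3)*(t - 1)*(t)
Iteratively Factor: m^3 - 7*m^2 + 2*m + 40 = (m - 5)*(m^2 - 2*m - 8) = (m - 5)*(m - 4)*(m + 2)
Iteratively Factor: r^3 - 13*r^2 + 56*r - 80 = (r - 4)*(r^2 - 9*r + 20) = (r - 5)*(r - 4)*(r - 4)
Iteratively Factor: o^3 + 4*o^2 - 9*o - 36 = (o - 3)*(o^2 + 7*o + 12) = (o - 3)*(o + 3)*(o + 4)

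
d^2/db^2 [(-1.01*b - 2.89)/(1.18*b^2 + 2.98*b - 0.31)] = (-(1.01*b + 2.89)*(2.36*b + 2.98)*(4.72*b + 5.96) + (7.1508*b + 12.84)*(1.18*b^2 + 2.98*b - 0.31))/(1.18*b^2 + 2.98*b - 0.31)^3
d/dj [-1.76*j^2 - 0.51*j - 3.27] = -3.52*j - 0.51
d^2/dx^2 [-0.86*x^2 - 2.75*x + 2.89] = -1.72000000000000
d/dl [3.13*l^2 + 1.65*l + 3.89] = 6.26*l + 1.65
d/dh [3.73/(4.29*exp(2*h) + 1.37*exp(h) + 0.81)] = (-32.0034*exp(h) - 5.1101)*exp(h)/(4.29*exp(2*h) + 1.37*exp(h) + 0.81)^2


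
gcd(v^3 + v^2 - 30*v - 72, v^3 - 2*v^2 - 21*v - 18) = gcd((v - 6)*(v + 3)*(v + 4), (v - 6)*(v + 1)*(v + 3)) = v^2 - 3*v - 18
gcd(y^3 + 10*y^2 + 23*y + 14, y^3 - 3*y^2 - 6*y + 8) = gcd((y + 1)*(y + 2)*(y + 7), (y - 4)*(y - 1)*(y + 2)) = y + 2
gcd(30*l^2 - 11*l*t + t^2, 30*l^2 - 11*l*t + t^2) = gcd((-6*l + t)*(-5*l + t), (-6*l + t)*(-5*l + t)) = 30*l^2 - 11*l*t + t^2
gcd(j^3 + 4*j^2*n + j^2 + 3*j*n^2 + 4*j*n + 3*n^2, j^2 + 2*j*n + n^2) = j + n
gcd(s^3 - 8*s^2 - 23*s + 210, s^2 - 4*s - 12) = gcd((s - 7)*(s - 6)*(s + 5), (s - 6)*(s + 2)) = s - 6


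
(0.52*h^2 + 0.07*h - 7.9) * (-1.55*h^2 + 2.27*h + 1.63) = -0.806*h^4 + 1.0719*h^3 + 13.2515*h^2 - 17.8189*h - 12.877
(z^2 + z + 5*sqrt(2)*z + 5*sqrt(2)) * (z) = z^3 + z^2 + 5*sqrt(2)*z^2 + 5*sqrt(2)*z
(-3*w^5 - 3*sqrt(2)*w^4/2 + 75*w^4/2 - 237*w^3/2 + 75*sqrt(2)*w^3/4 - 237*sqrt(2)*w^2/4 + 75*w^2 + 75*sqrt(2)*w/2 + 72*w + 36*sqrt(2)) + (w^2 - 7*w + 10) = -3*w^5 - 3*sqrt(2)*w^4/2 + 75*w^4/2 - 237*w^3/2 + 75*sqrt(2)*w^3/4 - 237*sqrt(2)*w^2/4 + 76*w^2 + 75*sqrt(2)*w/2 + 65*w + 10 + 36*sqrt(2)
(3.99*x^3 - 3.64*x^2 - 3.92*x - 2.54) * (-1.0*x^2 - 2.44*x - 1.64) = -3.99*x^5 - 6.0956*x^4 + 6.258*x^3 + 18.0744*x^2 + 12.6264*x + 4.1656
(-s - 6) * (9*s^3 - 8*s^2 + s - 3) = -9*s^4 - 46*s^3 + 47*s^2 - 3*s + 18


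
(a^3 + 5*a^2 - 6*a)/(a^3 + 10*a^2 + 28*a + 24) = a*(a - 1)/(a^2 + 4*a + 4)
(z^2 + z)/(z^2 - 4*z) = (z + 1)/(z - 4)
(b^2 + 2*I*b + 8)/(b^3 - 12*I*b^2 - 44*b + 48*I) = (b + 4*I)/(b^2 - 10*I*b - 24)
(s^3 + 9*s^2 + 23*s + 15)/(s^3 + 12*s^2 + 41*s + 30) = (s + 3)/(s + 6)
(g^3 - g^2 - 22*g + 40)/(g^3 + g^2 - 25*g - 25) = (g^2 - 6*g + 8)/(g^2 - 4*g - 5)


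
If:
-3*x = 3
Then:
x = -1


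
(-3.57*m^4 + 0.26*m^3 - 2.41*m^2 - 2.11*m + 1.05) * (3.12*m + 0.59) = -11.1384*m^5 - 1.2951*m^4 - 7.3658*m^3 - 8.0051*m^2 + 2.0311*m + 0.6195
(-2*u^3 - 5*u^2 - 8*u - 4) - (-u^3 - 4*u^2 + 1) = -u^3 - u^2 - 8*u - 5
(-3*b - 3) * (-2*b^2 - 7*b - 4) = 6*b^3 + 27*b^2 + 33*b + 12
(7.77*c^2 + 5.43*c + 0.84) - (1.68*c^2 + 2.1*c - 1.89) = 6.09*c^2 + 3.33*c + 2.73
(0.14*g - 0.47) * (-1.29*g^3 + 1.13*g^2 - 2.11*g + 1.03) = -0.1806*g^4 + 0.7645*g^3 - 0.8265*g^2 + 1.1359*g - 0.4841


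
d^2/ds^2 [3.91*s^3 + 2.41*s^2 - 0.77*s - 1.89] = 23.46*s + 4.82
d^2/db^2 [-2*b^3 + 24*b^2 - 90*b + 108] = 48 - 12*b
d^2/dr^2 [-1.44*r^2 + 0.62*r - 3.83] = -2.88000000000000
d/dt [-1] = 0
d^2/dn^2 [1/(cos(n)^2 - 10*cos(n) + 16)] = (-8*sin(n)^4 + 76*sin(n)^2 - 395*cos(n) + 15*cos(3*n) + 268)/(2*(cos(n) - 8)^3*(cos(n) - 2)^3)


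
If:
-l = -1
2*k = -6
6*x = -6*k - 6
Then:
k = -3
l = 1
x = 2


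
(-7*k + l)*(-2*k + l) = 14*k^2 - 9*k*l + l^2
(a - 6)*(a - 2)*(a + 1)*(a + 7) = a^4 - 45*a^2 + 40*a + 84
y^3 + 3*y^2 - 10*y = y*(y - 2)*(y + 5)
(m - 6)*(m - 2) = m^2 - 8*m + 12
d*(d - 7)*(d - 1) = d^3 - 8*d^2 + 7*d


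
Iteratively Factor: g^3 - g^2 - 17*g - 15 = (g + 3)*(g^2 - 4*g - 5) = (g - 5)*(g + 3)*(g + 1)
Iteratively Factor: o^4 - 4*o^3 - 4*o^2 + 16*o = (o - 2)*(o^3 - 2*o^2 - 8*o) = o*(o - 2)*(o^2 - 2*o - 8) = o*(o - 4)*(o - 2)*(o + 2)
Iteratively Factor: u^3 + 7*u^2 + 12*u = (u)*(u^2 + 7*u + 12) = u*(u + 4)*(u + 3)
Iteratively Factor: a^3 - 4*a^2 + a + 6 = (a - 3)*(a^2 - a - 2) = (a - 3)*(a + 1)*(a - 2)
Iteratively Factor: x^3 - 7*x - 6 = (x - 3)*(x^2 + 3*x + 2) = (x - 3)*(x + 1)*(x + 2)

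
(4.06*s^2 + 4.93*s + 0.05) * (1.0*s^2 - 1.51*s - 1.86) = 4.06*s^4 - 1.2006*s^3 - 14.9459*s^2 - 9.2453*s - 0.093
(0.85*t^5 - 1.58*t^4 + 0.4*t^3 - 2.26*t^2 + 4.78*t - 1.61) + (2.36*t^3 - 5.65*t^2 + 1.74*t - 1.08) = 0.85*t^5 - 1.58*t^4 + 2.76*t^3 - 7.91*t^2 + 6.52*t - 2.69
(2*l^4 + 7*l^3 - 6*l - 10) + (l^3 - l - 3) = 2*l^4 + 8*l^3 - 7*l - 13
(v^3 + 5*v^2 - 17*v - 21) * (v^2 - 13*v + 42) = v^5 - 8*v^4 - 40*v^3 + 410*v^2 - 441*v - 882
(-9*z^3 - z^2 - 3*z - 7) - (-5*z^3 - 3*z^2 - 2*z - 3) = -4*z^3 + 2*z^2 - z - 4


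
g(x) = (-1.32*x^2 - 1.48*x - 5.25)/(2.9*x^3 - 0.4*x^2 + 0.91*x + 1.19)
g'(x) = (-2.64*x - 1.48)/(2.9*x^3 - 0.4*x^2 + 0.91*x + 1.19) + (-8.7*x^2 + 0.8*x - 0.91)*(-1.32*x^2 - 1.48*x - 5.25)/(2.9*x^3 - 0.4*x^2 + 0.91*x + 1.19)^2 = (3.828*x^4 + 8.584*x^3 + 43.8818*x^2 - 7.3416*x + 3.0163)/(8.41*x^6 - 2.32*x^5 + 5.438*x^4 + 6.174*x^3 - 0.1239*x^2 + 2.1658*x + 1.4161)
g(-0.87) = 2.73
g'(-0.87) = 11.90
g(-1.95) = 0.31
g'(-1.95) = 0.32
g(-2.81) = 0.17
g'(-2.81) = 0.09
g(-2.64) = 0.18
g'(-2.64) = 0.11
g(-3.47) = 0.13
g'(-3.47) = 0.05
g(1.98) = -0.56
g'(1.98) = 0.50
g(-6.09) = 0.07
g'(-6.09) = 0.01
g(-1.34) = 0.73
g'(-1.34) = 1.40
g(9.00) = -0.06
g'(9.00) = 0.01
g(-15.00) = 0.03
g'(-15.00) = 0.00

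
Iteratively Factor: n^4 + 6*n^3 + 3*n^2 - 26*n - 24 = (n + 3)*(n^3 + 3*n^2 - 6*n - 8) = (n - 2)*(n + 3)*(n^2 + 5*n + 4) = (n - 2)*(n + 1)*(n + 3)*(n + 4)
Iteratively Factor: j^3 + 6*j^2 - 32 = (j - 2)*(j^2 + 8*j + 16) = (j - 2)*(j + 4)*(j + 4)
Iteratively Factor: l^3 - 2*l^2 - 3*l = (l - 3)*(l^2 + l) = (l - 3)*(l + 1)*(l)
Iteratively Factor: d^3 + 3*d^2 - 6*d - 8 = (d - 2)*(d^2 + 5*d + 4) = (d - 2)*(d + 1)*(d + 4)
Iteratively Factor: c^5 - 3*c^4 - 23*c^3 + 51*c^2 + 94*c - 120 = (c - 5)*(c^4 + 2*c^3 - 13*c^2 - 14*c + 24) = (c - 5)*(c - 1)*(c^3 + 3*c^2 - 10*c - 24) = (c - 5)*(c - 1)*(c + 4)*(c^2 - c - 6) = (c - 5)*(c - 3)*(c - 1)*(c + 4)*(c + 2)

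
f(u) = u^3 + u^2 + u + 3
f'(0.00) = 1.00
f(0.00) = 3.00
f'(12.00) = 457.00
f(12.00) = 1887.00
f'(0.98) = 5.84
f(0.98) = 5.88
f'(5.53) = 103.80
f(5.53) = 208.22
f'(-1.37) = 3.89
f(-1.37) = 0.94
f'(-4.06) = 42.33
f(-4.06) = -51.50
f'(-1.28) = 3.36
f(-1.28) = 1.26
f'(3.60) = 47.08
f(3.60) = 66.22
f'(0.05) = 1.11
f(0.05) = 3.05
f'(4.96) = 84.72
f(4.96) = 154.59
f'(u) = 3*u^2 + 2*u + 1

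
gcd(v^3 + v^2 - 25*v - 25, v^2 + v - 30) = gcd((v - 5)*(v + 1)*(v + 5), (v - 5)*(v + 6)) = v - 5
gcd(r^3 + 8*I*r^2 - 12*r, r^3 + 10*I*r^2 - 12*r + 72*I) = r + 6*I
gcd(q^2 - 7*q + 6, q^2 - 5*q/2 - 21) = q - 6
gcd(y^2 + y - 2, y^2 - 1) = y - 1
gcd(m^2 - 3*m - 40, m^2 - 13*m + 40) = m - 8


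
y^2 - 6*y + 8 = (y - 4)*(y - 2)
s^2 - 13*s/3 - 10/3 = (s - 5)*(s + 2/3)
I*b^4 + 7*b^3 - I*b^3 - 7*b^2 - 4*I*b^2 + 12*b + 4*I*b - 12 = (b - 6*I)*(b - 2*I)*(b + I)*(I*b - I)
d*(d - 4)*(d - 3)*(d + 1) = d^4 - 6*d^3 + 5*d^2 + 12*d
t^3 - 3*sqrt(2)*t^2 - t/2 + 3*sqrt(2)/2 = (t - 3*sqrt(2))*(t - sqrt(2)/2)*(t + sqrt(2)/2)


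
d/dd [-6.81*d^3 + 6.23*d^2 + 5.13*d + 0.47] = -20.43*d^2 + 12.46*d + 5.13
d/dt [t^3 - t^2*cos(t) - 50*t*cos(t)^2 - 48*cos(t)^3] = t^2*sin(t) + 3*t^2 + 50*t*sin(2*t) - 2*t*cos(t) + 144*sin(t)*cos(t)^2 - 50*cos(t)^2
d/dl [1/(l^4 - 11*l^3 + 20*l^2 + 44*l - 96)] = (-4*l^3 + 33*l^2 - 40*l - 44)/(l^4 - 11*l^3 + 20*l^2 + 44*l - 96)^2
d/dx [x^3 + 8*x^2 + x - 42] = 3*x^2 + 16*x + 1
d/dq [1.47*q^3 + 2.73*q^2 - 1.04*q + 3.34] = 4.41*q^2 + 5.46*q - 1.04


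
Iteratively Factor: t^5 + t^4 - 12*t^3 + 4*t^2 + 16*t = (t - 2)*(t^4 + 3*t^3 - 6*t^2 - 8*t) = (t - 2)*(t + 4)*(t^3 - t^2 - 2*t) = t*(t - 2)*(t + 4)*(t^2 - t - 2) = t*(t - 2)^2*(t + 4)*(t + 1)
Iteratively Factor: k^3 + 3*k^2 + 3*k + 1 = (k + 1)*(k^2 + 2*k + 1) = (k + 1)^2*(k + 1)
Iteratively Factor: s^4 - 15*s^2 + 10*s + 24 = (s - 2)*(s^3 + 2*s^2 - 11*s - 12) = (s - 2)*(s + 4)*(s^2 - 2*s - 3) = (s - 3)*(s - 2)*(s + 4)*(s + 1)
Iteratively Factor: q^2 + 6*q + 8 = (q + 4)*(q + 2)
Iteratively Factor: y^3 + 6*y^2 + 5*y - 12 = (y + 3)*(y^2 + 3*y - 4) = (y - 1)*(y + 3)*(y + 4)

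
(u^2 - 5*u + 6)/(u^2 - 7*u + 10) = (u - 3)/(u - 5)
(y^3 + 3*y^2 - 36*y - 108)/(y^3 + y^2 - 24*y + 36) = (y^2 - 3*y - 18)/(y^2 - 5*y + 6)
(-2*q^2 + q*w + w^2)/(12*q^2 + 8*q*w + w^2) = (-q + w)/(6*q + w)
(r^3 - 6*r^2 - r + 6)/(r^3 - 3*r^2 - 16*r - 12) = (r - 1)/(r + 2)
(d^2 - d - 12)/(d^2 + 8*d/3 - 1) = 3*(d - 4)/(3*d - 1)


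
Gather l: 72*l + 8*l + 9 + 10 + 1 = 80*l + 20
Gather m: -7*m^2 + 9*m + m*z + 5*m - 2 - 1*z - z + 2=-7*m^2 + m*(z + 14) - 2*z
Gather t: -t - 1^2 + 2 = 1 - t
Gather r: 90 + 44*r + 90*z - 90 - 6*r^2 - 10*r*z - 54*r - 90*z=-6*r^2 + r*(-10*z - 10)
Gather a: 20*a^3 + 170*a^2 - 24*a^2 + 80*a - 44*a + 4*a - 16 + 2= 20*a^3 + 146*a^2 + 40*a - 14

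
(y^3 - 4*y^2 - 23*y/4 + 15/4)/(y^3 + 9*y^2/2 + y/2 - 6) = (2*y^2 - 11*y + 5)/(2*(y^2 + 3*y - 4))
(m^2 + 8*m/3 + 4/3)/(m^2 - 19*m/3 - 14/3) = (m + 2)/(m - 7)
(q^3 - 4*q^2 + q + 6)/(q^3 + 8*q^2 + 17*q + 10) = (q^2 - 5*q + 6)/(q^2 + 7*q + 10)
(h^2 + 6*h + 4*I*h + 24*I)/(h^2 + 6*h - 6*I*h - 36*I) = (h + 4*I)/(h - 6*I)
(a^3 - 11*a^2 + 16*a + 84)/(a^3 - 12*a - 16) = (a^2 - 13*a + 42)/(a^2 - 2*a - 8)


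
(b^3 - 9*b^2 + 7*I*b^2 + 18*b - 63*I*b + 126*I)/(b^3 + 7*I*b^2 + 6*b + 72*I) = (b^3 + b^2*(-9 + 7*I) + b*(18 - 63*I) + 126*I)/(b^3 + 7*I*b^2 + 6*b + 72*I)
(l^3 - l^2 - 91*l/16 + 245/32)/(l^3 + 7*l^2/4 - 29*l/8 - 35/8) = (l - 7/4)/(l + 1)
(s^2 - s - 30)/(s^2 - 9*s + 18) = (s + 5)/(s - 3)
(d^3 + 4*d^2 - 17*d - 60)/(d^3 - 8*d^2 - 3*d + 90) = (d^2 + d - 20)/(d^2 - 11*d + 30)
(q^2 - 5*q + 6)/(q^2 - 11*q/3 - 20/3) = 3*(-q^2 + 5*q - 6)/(-3*q^2 + 11*q + 20)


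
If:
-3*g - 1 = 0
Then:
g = -1/3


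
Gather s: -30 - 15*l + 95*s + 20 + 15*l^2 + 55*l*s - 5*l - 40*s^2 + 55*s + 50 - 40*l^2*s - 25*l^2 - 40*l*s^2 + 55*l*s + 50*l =-10*l^2 + 30*l + s^2*(-40*l - 40) + s*(-40*l^2 + 110*l + 150) + 40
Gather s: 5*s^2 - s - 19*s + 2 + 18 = 5*s^2 - 20*s + 20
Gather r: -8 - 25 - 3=-36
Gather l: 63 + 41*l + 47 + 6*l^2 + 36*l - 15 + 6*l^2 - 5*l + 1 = 12*l^2 + 72*l + 96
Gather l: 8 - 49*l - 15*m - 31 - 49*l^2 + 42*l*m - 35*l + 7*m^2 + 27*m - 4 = -49*l^2 + l*(42*m - 84) + 7*m^2 + 12*m - 27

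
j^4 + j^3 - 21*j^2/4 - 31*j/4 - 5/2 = (j - 5/2)*(j + 1/2)*(j + 1)*(j + 2)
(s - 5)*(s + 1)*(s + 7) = s^3 + 3*s^2 - 33*s - 35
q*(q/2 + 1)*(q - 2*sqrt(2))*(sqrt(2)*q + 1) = sqrt(2)*q^4/2 - 3*q^3/2 + sqrt(2)*q^3 - 3*q^2 - sqrt(2)*q^2 - 2*sqrt(2)*q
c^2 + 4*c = c*(c + 4)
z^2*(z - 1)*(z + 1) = z^4 - z^2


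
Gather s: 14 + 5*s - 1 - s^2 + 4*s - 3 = -s^2 + 9*s + 10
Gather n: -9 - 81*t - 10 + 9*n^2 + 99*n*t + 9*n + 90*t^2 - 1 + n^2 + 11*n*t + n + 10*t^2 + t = 10*n^2 + n*(110*t + 10) + 100*t^2 - 80*t - 20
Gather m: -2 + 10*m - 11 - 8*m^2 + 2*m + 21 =-8*m^2 + 12*m + 8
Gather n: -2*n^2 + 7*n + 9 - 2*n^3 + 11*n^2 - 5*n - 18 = -2*n^3 + 9*n^2 + 2*n - 9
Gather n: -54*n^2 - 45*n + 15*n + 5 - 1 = -54*n^2 - 30*n + 4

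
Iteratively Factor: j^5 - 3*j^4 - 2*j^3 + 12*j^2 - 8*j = (j - 2)*(j^4 - j^3 - 4*j^2 + 4*j) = (j - 2)*(j + 2)*(j^3 - 3*j^2 + 2*j) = (j - 2)*(j - 1)*(j + 2)*(j^2 - 2*j) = j*(j - 2)*(j - 1)*(j + 2)*(j - 2)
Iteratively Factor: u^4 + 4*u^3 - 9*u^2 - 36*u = (u + 4)*(u^3 - 9*u) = u*(u + 4)*(u^2 - 9) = u*(u + 3)*(u + 4)*(u - 3)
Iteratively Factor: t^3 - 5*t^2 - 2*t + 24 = (t - 4)*(t^2 - t - 6) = (t - 4)*(t - 3)*(t + 2)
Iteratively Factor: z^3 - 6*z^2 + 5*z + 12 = (z - 3)*(z^2 - 3*z - 4) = (z - 4)*(z - 3)*(z + 1)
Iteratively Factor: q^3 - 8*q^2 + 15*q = (q - 3)*(q^2 - 5*q) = (q - 5)*(q - 3)*(q)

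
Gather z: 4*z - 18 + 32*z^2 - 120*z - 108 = 32*z^2 - 116*z - 126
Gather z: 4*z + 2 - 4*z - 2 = 0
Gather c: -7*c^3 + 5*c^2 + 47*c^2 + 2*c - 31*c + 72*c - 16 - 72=-7*c^3 + 52*c^2 + 43*c - 88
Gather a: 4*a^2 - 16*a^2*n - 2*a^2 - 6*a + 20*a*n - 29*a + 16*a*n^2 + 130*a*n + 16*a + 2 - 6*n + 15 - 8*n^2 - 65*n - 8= a^2*(2 - 16*n) + a*(16*n^2 + 150*n - 19) - 8*n^2 - 71*n + 9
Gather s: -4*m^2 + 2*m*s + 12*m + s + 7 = -4*m^2 + 12*m + s*(2*m + 1) + 7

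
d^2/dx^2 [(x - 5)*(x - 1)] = 2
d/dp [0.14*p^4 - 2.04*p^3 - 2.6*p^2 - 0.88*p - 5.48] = 0.56*p^3 - 6.12*p^2 - 5.2*p - 0.88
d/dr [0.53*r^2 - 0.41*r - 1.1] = 1.06*r - 0.41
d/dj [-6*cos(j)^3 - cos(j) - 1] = (18*cos(j)^2 + 1)*sin(j)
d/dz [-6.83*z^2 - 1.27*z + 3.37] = -13.66*z - 1.27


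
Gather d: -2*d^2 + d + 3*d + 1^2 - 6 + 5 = -2*d^2 + 4*d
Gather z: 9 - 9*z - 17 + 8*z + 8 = -z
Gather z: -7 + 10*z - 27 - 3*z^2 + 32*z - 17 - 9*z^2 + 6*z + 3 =-12*z^2 + 48*z - 48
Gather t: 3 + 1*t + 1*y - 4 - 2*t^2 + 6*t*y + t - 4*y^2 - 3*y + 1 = -2*t^2 + t*(6*y + 2) - 4*y^2 - 2*y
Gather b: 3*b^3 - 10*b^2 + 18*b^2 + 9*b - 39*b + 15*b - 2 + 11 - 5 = 3*b^3 + 8*b^2 - 15*b + 4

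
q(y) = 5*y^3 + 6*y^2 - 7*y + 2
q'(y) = 15*y^2 + 12*y - 7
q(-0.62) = 7.45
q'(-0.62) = -8.67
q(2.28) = 76.49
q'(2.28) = 98.34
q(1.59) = 26.14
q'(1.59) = 50.00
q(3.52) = 269.77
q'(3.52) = 221.10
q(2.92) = 157.20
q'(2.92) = 155.94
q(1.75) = 34.92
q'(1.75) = 59.94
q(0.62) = 1.16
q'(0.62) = 6.21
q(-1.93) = 1.91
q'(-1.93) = 25.71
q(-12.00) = -7690.00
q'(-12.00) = 2009.00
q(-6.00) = -820.00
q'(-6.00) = 461.00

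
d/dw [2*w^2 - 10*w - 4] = 4*w - 10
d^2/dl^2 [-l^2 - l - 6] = -2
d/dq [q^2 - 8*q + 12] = 2*q - 8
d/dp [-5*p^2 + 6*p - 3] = 6 - 10*p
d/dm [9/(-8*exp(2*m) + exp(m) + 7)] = (144*exp(m) - 9)*exp(m)/(-8*exp(2*m) + exp(m) + 7)^2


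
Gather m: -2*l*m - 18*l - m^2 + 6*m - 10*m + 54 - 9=-18*l - m^2 + m*(-2*l - 4) + 45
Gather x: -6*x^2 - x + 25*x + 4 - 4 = -6*x^2 + 24*x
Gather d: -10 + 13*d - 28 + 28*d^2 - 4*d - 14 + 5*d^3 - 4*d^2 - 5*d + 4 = 5*d^3 + 24*d^2 + 4*d - 48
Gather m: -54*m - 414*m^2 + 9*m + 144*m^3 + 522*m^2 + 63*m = 144*m^3 + 108*m^2 + 18*m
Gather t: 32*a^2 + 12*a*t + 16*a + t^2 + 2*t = 32*a^2 + 16*a + t^2 + t*(12*a + 2)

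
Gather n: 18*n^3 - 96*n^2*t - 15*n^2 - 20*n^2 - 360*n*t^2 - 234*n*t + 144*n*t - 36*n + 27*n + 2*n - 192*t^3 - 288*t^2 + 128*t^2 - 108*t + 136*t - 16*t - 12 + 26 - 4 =18*n^3 + n^2*(-96*t - 35) + n*(-360*t^2 - 90*t - 7) - 192*t^3 - 160*t^2 + 12*t + 10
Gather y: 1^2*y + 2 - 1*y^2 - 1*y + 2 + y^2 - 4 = 0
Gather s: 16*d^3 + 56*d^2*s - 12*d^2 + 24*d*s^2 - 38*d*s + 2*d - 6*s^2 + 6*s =16*d^3 - 12*d^2 + 2*d + s^2*(24*d - 6) + s*(56*d^2 - 38*d + 6)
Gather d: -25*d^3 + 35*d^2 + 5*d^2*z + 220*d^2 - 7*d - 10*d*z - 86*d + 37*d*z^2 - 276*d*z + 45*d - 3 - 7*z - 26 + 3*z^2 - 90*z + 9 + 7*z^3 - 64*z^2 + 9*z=-25*d^3 + d^2*(5*z + 255) + d*(37*z^2 - 286*z - 48) + 7*z^3 - 61*z^2 - 88*z - 20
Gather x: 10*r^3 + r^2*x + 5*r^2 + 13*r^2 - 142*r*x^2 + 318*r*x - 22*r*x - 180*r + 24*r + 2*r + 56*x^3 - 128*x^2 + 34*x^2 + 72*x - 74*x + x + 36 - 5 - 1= 10*r^3 + 18*r^2 - 154*r + 56*x^3 + x^2*(-142*r - 94) + x*(r^2 + 296*r - 1) + 30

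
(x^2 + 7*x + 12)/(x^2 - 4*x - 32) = (x + 3)/(x - 8)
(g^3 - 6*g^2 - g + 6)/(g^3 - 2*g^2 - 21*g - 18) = (g - 1)/(g + 3)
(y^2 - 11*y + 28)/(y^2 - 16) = (y - 7)/(y + 4)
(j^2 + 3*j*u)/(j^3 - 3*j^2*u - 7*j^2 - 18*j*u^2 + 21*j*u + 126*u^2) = j/(j^2 - 6*j*u - 7*j + 42*u)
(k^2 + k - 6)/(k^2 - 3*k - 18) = (k - 2)/(k - 6)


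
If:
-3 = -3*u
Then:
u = 1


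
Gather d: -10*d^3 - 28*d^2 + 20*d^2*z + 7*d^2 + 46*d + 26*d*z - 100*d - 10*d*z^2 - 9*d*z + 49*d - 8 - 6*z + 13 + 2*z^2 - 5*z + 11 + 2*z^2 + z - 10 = -10*d^3 + d^2*(20*z - 21) + d*(-10*z^2 + 17*z - 5) + 4*z^2 - 10*z + 6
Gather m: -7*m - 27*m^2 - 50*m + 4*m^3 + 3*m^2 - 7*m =4*m^3 - 24*m^2 - 64*m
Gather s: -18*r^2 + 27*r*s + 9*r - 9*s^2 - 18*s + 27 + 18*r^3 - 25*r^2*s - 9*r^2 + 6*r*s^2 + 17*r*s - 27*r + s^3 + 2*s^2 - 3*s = 18*r^3 - 27*r^2 - 18*r + s^3 + s^2*(6*r - 7) + s*(-25*r^2 + 44*r - 21) + 27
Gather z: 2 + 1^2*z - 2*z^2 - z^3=-z^3 - 2*z^2 + z + 2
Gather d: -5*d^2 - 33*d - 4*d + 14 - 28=-5*d^2 - 37*d - 14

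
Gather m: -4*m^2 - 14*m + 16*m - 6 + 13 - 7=-4*m^2 + 2*m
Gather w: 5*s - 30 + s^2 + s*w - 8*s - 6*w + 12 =s^2 - 3*s + w*(s - 6) - 18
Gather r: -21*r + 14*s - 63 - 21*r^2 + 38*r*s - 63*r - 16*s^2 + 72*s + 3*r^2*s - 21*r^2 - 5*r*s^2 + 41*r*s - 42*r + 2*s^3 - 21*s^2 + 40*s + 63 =r^2*(3*s - 42) + r*(-5*s^2 + 79*s - 126) + 2*s^3 - 37*s^2 + 126*s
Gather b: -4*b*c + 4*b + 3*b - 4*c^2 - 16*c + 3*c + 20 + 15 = b*(7 - 4*c) - 4*c^2 - 13*c + 35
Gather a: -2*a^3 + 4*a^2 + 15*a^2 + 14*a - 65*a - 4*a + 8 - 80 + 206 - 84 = -2*a^3 + 19*a^2 - 55*a + 50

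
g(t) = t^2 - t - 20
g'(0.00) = -1.00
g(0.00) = -20.00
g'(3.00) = 5.00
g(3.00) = -14.00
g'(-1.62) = -4.24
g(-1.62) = -15.76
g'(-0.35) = -1.70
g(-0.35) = -19.53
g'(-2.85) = -6.70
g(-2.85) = -9.03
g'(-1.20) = -3.40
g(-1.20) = -17.36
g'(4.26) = 7.52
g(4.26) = -6.11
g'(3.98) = 6.96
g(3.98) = -8.14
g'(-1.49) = -3.98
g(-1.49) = -16.29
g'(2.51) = 4.02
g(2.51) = -16.21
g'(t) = 2*t - 1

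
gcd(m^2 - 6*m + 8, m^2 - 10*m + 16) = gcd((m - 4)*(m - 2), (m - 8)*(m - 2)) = m - 2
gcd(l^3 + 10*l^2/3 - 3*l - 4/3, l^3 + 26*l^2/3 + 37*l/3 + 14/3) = 1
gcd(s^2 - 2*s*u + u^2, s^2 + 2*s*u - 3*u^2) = s - u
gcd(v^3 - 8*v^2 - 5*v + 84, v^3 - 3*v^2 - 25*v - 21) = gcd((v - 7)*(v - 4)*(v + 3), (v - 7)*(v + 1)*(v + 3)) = v^2 - 4*v - 21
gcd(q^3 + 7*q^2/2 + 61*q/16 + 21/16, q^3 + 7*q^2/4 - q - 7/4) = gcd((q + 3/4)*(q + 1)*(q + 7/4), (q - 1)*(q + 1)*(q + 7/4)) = q^2 + 11*q/4 + 7/4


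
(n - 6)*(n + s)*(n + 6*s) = n^3 + 7*n^2*s - 6*n^2 + 6*n*s^2 - 42*n*s - 36*s^2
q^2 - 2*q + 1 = (q - 1)^2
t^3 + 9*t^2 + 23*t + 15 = (t + 1)*(t + 3)*(t + 5)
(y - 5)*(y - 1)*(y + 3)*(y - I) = y^4 - 3*y^3 - I*y^3 - 13*y^2 + 3*I*y^2 + 15*y + 13*I*y - 15*I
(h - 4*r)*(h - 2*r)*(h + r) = h^3 - 5*h^2*r + 2*h*r^2 + 8*r^3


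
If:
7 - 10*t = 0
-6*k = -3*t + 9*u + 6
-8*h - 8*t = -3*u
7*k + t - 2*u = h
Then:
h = -1631/2060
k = -583/2060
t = 7/10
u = -126/515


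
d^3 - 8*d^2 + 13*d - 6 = (d - 6)*(d - 1)^2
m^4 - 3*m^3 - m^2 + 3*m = m*(m - 3)*(m - 1)*(m + 1)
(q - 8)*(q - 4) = q^2 - 12*q + 32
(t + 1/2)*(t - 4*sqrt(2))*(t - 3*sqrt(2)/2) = t^3 - 11*sqrt(2)*t^2/2 + t^2/2 - 11*sqrt(2)*t/4 + 12*t + 6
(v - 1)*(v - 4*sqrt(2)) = v^2 - 4*sqrt(2)*v - v + 4*sqrt(2)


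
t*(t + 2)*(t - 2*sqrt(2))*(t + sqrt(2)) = t^4 - sqrt(2)*t^3 + 2*t^3 - 4*t^2 - 2*sqrt(2)*t^2 - 8*t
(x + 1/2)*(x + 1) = x^2 + 3*x/2 + 1/2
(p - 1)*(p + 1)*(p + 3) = p^3 + 3*p^2 - p - 3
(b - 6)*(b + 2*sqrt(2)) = b^2 - 6*b + 2*sqrt(2)*b - 12*sqrt(2)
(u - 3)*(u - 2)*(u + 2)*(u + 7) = u^4 + 4*u^3 - 25*u^2 - 16*u + 84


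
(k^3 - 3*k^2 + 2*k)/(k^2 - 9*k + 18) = k*(k^2 - 3*k + 2)/(k^2 - 9*k + 18)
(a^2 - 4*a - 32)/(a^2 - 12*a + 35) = (a^2 - 4*a - 32)/(a^2 - 12*a + 35)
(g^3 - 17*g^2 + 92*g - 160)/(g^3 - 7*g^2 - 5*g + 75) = (g^2 - 12*g + 32)/(g^2 - 2*g - 15)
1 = 1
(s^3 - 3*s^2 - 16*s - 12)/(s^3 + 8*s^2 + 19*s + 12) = (s^2 - 4*s - 12)/(s^2 + 7*s + 12)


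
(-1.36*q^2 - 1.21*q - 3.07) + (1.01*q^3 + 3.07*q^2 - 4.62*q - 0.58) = 1.01*q^3 + 1.71*q^2 - 5.83*q - 3.65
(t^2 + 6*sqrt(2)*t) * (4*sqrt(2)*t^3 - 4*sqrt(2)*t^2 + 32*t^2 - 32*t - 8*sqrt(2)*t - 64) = 4*sqrt(2)*t^5 - 4*sqrt(2)*t^4 + 80*t^4 - 80*t^3 + 184*sqrt(2)*t^3 - 192*sqrt(2)*t^2 - 160*t^2 - 384*sqrt(2)*t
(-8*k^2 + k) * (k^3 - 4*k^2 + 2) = -8*k^5 + 33*k^4 - 4*k^3 - 16*k^2 + 2*k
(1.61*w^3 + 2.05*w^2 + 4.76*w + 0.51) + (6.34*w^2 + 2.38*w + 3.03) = 1.61*w^3 + 8.39*w^2 + 7.14*w + 3.54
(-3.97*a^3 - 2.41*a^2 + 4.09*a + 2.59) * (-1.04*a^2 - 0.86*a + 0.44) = 4.1288*a^5 + 5.9206*a^4 - 3.9278*a^3 - 7.2714*a^2 - 0.4278*a + 1.1396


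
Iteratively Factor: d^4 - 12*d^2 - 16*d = (d)*(d^3 - 12*d - 16) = d*(d + 2)*(d^2 - 2*d - 8) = d*(d - 4)*(d + 2)*(d + 2)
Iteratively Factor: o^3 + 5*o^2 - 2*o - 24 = (o + 3)*(o^2 + 2*o - 8) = (o - 2)*(o + 3)*(o + 4)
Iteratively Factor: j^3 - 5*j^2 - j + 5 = (j - 1)*(j^2 - 4*j - 5) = (j - 1)*(j + 1)*(j - 5)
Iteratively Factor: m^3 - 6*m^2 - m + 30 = (m - 3)*(m^2 - 3*m - 10) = (m - 5)*(m - 3)*(m + 2)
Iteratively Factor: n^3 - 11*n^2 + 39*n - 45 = (n - 3)*(n^2 - 8*n + 15) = (n - 5)*(n - 3)*(n - 3)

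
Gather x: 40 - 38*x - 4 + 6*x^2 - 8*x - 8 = 6*x^2 - 46*x + 28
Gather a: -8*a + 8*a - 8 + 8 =0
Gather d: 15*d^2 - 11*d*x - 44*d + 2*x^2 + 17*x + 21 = 15*d^2 + d*(-11*x - 44) + 2*x^2 + 17*x + 21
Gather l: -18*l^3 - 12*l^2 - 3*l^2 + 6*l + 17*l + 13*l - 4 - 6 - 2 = -18*l^3 - 15*l^2 + 36*l - 12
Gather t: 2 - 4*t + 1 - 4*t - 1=2 - 8*t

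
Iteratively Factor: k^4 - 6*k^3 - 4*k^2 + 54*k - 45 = (k - 5)*(k^3 - k^2 - 9*k + 9) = (k - 5)*(k - 1)*(k^2 - 9) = (k - 5)*(k - 1)*(k + 3)*(k - 3)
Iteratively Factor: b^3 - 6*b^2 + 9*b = (b - 3)*(b^2 - 3*b) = b*(b - 3)*(b - 3)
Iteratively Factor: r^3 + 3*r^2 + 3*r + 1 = (r + 1)*(r^2 + 2*r + 1) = (r + 1)^2*(r + 1)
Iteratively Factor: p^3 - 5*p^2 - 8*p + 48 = (p + 3)*(p^2 - 8*p + 16) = (p - 4)*(p + 3)*(p - 4)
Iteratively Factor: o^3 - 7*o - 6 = (o + 1)*(o^2 - o - 6) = (o + 1)*(o + 2)*(o - 3)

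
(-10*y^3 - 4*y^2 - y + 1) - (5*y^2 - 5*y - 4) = -10*y^3 - 9*y^2 + 4*y + 5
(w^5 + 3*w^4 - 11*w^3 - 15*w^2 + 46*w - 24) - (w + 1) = w^5 + 3*w^4 - 11*w^3 - 15*w^2 + 45*w - 25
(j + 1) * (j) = j^2 + j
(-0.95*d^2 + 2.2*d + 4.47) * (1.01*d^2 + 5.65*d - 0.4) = -0.9595*d^4 - 3.1455*d^3 + 17.3247*d^2 + 24.3755*d - 1.788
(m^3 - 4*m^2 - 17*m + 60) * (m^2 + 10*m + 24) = m^5 + 6*m^4 - 33*m^3 - 206*m^2 + 192*m + 1440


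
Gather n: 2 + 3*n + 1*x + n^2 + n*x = n^2 + n*(x + 3) + x + 2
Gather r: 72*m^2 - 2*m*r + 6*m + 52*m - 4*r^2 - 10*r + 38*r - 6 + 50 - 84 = 72*m^2 + 58*m - 4*r^2 + r*(28 - 2*m) - 40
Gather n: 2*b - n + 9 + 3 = 2*b - n + 12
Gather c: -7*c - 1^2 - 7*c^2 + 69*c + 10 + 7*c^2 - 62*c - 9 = 0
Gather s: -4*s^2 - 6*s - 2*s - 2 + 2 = -4*s^2 - 8*s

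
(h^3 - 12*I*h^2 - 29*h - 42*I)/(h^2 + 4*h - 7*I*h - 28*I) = (h^2 - 5*I*h + 6)/(h + 4)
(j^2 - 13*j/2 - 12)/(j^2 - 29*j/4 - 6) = 2*(2*j + 3)/(4*j + 3)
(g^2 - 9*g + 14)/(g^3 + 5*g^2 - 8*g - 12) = (g - 7)/(g^2 + 7*g + 6)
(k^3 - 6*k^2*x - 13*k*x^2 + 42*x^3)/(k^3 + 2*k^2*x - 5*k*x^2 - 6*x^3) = (k - 7*x)/(k + x)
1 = 1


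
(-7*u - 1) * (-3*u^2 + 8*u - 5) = 21*u^3 - 53*u^2 + 27*u + 5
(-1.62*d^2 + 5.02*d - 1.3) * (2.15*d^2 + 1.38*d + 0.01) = -3.483*d^4 + 8.5574*d^3 + 4.1164*d^2 - 1.7438*d - 0.013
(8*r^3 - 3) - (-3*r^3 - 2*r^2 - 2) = 11*r^3 + 2*r^2 - 1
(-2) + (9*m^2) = 9*m^2 - 2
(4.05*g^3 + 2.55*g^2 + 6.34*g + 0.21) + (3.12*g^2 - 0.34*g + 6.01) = 4.05*g^3 + 5.67*g^2 + 6.0*g + 6.22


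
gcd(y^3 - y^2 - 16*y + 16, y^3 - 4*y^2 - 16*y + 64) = y^2 - 16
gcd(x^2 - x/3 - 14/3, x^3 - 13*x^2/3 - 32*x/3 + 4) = x + 2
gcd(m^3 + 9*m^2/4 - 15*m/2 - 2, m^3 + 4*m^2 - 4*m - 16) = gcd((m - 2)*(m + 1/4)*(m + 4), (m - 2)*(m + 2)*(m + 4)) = m^2 + 2*m - 8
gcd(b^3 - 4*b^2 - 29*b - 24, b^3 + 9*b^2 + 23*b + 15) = b^2 + 4*b + 3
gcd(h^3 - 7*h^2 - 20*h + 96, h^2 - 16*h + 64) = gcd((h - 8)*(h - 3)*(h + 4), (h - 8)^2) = h - 8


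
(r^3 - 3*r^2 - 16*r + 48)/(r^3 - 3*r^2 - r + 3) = (r^2 - 16)/(r^2 - 1)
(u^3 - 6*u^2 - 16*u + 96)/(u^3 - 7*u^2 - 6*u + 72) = (u + 4)/(u + 3)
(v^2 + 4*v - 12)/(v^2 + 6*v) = (v - 2)/v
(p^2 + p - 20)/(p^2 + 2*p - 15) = (p - 4)/(p - 3)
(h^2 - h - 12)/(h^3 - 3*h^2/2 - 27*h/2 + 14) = 2*(h + 3)/(2*h^2 + 5*h - 7)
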